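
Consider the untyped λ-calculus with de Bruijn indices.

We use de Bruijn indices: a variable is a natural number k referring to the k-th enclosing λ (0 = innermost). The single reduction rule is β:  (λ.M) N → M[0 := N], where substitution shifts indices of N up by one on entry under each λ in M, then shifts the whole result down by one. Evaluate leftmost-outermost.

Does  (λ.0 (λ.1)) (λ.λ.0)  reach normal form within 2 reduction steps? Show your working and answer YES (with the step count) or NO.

Answer: YES — reaches normal form λ.0 in 2 ≤ 2 steps

Working:
  start: (λ.0 (λ.1)) (λ.λ.0)
  [1] (λ.λ.0) (λ.λ.λ.0)
  [2] λ.0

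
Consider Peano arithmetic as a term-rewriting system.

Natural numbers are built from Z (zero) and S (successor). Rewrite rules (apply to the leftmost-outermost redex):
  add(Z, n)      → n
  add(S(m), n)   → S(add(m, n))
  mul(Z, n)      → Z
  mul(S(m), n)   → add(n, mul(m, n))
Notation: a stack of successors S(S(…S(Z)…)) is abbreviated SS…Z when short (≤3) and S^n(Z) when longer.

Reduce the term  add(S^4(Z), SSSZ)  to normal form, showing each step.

Answer: normal form = S^7(Z)  (in 5 steps)

Working:
  start: add(S^4(Z), SSSZ)
  →1  S(add(SSSZ, SSSZ))
  →2  S(S(add(SSZ, SSSZ)))
  →3  S(S(S(add(SZ, SSSZ))))
  →4  S(S(S(S(add(Z, SSSZ)))))
  →5  S^7(Z)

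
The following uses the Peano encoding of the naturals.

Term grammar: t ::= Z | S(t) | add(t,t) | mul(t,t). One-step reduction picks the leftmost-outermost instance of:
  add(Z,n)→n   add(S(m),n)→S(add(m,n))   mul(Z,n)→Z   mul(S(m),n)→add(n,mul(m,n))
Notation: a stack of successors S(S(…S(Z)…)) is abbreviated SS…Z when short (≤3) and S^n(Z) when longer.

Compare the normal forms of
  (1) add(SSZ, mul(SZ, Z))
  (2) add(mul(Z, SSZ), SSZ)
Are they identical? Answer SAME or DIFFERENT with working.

Term A:
  start: add(SSZ, mul(SZ, Z))
  step 1: S(add(SZ, mul(SZ, Z)))
  step 2: S(S(add(Z, mul(SZ, Z))))
  step 3: S(S(mul(SZ, Z)))
  step 4: S(S(add(Z, mul(Z, Z))))
  step 5: S(S(mul(Z, Z)))
  step 6: SSZ

Term B:
  start: add(mul(Z, SSZ), SSZ)
  step 1: add(Z, SSZ)
  step 2: SSZ

Answer: SAME — A ⇓ SSZ, B ⇓ SSZ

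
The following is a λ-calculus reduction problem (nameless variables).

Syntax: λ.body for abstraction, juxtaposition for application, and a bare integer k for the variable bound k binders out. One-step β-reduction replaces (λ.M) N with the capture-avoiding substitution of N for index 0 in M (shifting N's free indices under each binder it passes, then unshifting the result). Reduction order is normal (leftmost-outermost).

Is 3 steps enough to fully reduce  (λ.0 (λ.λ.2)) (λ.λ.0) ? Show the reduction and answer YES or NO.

Answer: YES — reaches normal form λ.0 in 2 ≤ 3 steps

Reduction:
  start: (λ.0 (λ.λ.2)) (λ.λ.0)
  step 1: (λ.λ.0) (λ.λ.λ.λ.0)
  step 2: λ.0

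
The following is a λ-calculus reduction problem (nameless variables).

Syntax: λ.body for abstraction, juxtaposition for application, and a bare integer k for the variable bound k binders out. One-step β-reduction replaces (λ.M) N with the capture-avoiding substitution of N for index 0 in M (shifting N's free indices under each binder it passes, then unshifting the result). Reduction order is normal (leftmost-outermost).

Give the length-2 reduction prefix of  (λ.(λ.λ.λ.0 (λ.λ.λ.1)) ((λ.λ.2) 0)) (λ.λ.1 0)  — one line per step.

Answer: after 2 steps: λ.λ.0 (λ.λ.λ.1)

Derivation:
  start: (λ.(λ.λ.λ.0 (λ.λ.λ.1)) ((λ.λ.2) 0)) (λ.λ.1 0)
  step 1: (λ.λ.λ.0 (λ.λ.λ.1)) ((λ.λ.λ.λ.1 0) (λ.λ.1 0))
  step 2: λ.λ.0 (λ.λ.λ.1)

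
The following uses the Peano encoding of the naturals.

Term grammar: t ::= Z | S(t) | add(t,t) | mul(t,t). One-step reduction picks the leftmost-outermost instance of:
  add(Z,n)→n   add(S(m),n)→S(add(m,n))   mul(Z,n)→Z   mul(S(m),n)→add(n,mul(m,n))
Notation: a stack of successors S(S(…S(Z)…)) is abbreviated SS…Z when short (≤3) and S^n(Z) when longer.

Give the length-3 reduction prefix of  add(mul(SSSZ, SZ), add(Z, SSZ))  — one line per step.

Answer: after 3 steps: S(add(add(Z, mul(SSZ, SZ)), add(Z, SSZ)))

Working:
  start: add(mul(SSSZ, SZ), add(Z, SSZ))
  →1  add(add(SZ, mul(SSZ, SZ)), add(Z, SSZ))
  →2  add(S(add(Z, mul(SSZ, SZ))), add(Z, SSZ))
  →3  S(add(add(Z, mul(SSZ, SZ)), add(Z, SSZ)))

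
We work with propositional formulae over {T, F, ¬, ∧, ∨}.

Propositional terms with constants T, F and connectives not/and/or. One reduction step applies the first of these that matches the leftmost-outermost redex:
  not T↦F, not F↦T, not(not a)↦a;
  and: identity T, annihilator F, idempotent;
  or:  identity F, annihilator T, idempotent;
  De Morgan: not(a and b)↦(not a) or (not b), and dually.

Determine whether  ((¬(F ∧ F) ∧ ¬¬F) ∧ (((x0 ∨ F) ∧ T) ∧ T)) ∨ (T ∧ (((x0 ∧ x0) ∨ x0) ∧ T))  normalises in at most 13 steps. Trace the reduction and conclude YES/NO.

Answer: YES — reaches normal form x0 in 11 ≤ 13 steps

Derivation:
  start: ((¬(F ∧ F) ∧ ¬¬F) ∧ (((x0 ∨ F) ∧ T) ∧ T)) ∨ (T ∧ (((x0 ∧ x0) ∨ x0) ∧ T))
  →1  (((¬F ∨ ¬F) ∧ ¬¬F) ∧ (((x0 ∨ F) ∧ T) ∧ T)) ∨ (T ∧ (((x0 ∧ x0) ∨ x0) ∧ T))
  →2  ((¬F ∧ ¬¬F) ∧ (((x0 ∨ F) ∧ T) ∧ T)) ∨ (T ∧ (((x0 ∧ x0) ∨ x0) ∧ T))
  →3  ((T ∧ ¬¬F) ∧ (((x0 ∨ F) ∧ T) ∧ T)) ∨ (T ∧ (((x0 ∧ x0) ∨ x0) ∧ T))
  →4  (¬¬F ∧ (((x0 ∨ F) ∧ T) ∧ T)) ∨ (T ∧ (((x0 ∧ x0) ∨ x0) ∧ T))
  →5  (F ∧ (((x0 ∨ F) ∧ T) ∧ T)) ∨ (T ∧ (((x0 ∧ x0) ∨ x0) ∧ T))
  →6  F ∨ (T ∧ (((x0 ∧ x0) ∨ x0) ∧ T))
  →7  T ∧ (((x0 ∧ x0) ∨ x0) ∧ T)
  →8  ((x0 ∧ x0) ∨ x0) ∧ T
  →9  (x0 ∧ x0) ∨ x0
  →10  x0 ∨ x0
  →11  x0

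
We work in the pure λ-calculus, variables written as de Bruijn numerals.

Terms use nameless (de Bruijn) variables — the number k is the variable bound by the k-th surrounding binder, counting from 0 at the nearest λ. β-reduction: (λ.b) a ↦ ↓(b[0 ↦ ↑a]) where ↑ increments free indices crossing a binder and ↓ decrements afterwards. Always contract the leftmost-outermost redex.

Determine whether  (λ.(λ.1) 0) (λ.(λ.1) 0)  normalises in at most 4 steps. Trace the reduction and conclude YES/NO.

  start: (λ.(λ.1) 0) (λ.(λ.1) 0)
  step 1: (λ.λ.(λ.1) 0) (λ.(λ.1) 0)
  step 2: λ.(λ.1) 0
  step 3: λ.0

Answer: YES — reaches normal form λ.0 in 3 ≤ 4 steps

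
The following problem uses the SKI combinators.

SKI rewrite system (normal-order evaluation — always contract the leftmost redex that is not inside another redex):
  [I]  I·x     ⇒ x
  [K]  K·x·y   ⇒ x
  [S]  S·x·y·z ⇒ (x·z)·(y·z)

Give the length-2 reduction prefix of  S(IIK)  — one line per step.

Answer: after 2 steps: SK

Working:
  start: S(IIK)
  →1  S(IK)
  →2  SK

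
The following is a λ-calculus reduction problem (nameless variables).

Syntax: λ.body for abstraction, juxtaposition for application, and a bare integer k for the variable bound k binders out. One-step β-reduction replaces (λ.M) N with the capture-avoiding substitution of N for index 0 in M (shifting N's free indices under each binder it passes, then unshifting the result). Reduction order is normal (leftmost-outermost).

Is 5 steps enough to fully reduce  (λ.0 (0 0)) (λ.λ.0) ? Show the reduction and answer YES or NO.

Answer: YES — reaches normal form λ.0 in 2 ≤ 5 steps

Reduction:
  start: (λ.0 (0 0)) (λ.λ.0)
  step 1: (λ.λ.0) ((λ.λ.0) (λ.λ.0))
  step 2: λ.0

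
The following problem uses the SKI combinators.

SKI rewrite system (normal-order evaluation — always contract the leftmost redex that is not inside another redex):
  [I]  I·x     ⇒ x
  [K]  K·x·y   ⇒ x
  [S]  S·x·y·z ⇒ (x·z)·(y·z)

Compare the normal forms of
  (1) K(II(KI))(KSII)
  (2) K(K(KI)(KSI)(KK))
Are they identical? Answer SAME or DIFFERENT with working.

Answer: SAME — A ⇓ KI, B ⇓ KI

Reduction:
Term A:
  start: K(II(KI))(KSII)
  [1] II(KI)
  [2] I(KI)
  [3] KI

Term B:
  start: K(K(KI)(KSI)(KK))
  [1] K(KI(KK))
  [2] KI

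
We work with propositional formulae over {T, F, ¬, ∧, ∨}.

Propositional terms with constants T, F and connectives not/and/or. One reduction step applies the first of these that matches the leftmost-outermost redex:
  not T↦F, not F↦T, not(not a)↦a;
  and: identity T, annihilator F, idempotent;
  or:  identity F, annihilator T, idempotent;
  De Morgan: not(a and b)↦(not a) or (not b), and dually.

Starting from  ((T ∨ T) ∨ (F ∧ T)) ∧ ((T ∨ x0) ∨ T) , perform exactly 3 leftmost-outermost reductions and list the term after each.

Answer: after 3 steps: (T ∨ x0) ∨ T

Working:
  start: ((T ∨ T) ∨ (F ∧ T)) ∧ ((T ∨ x0) ∨ T)
  [1] (T ∨ (F ∧ T)) ∧ ((T ∨ x0) ∨ T)
  [2] T ∧ ((T ∨ x0) ∨ T)
  [3] (T ∨ x0) ∨ T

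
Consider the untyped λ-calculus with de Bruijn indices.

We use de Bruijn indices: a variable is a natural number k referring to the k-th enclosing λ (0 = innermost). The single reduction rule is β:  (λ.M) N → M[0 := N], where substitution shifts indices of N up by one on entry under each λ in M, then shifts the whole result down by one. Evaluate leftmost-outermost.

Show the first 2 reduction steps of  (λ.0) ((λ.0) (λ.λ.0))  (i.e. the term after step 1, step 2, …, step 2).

  start: (λ.0) ((λ.0) (λ.λ.0))
  step 1: (λ.0) (λ.λ.0)
  step 2: λ.λ.0

Answer: after 2 steps: λ.λ.0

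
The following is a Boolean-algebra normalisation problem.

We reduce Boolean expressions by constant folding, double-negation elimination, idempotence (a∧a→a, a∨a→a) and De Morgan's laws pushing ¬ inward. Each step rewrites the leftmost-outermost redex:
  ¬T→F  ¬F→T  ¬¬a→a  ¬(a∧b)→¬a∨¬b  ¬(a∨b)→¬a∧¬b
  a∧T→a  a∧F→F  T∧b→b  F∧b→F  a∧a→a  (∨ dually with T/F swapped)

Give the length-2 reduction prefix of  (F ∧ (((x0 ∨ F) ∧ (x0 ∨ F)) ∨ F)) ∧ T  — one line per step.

Answer: after 2 steps: F

Reduction:
  start: (F ∧ (((x0 ∨ F) ∧ (x0 ∨ F)) ∨ F)) ∧ T
  →1  F ∧ (((x0 ∨ F) ∧ (x0 ∨ F)) ∨ F)
  →2  F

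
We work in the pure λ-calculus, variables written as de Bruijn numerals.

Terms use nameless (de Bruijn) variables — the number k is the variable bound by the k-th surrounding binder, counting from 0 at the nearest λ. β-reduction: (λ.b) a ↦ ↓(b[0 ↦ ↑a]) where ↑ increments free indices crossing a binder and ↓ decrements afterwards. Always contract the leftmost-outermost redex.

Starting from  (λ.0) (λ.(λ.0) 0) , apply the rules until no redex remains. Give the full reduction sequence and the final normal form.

Answer: normal form = λ.0  (in 2 steps)

Reduction:
  start: (λ.0) (λ.(λ.0) 0)
  →1  λ.(λ.0) 0
  →2  λ.0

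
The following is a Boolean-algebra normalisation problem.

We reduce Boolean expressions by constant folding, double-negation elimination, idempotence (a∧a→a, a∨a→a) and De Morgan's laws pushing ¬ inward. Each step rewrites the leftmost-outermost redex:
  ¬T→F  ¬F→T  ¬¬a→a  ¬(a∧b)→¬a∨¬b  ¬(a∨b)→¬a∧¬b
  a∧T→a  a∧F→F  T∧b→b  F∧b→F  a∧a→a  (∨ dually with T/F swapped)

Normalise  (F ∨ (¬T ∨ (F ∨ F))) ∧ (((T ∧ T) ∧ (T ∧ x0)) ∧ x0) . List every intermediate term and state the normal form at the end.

  start: (F ∨ (¬T ∨ (F ∨ F))) ∧ (((T ∧ T) ∧ (T ∧ x0)) ∧ x0)
  [1] (¬T ∨ (F ∨ F)) ∧ (((T ∧ T) ∧ (T ∧ x0)) ∧ x0)
  [2] (F ∨ (F ∨ F)) ∧ (((T ∧ T) ∧ (T ∧ x0)) ∧ x0)
  [3] (F ∨ F) ∧ (((T ∧ T) ∧ (T ∧ x0)) ∧ x0)
  [4] F ∧ (((T ∧ T) ∧ (T ∧ x0)) ∧ x0)
  [5] F

Answer: normal form = F  (in 5 steps)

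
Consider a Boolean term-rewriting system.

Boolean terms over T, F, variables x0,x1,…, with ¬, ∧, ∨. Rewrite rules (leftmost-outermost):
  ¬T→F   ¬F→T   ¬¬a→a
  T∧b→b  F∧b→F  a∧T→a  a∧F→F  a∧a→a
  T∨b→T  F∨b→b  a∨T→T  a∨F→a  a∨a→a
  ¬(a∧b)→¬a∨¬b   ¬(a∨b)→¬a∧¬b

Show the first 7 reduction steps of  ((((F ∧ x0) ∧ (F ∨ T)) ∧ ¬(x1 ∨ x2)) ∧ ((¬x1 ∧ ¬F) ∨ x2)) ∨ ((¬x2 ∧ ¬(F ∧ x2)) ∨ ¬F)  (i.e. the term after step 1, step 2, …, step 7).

  start: ((((F ∧ x0) ∧ (F ∨ T)) ∧ ¬(x1 ∨ x2)) ∧ ((¬x1 ∧ ¬F) ∨ x2)) ∨ ((¬x2 ∧ ¬(F ∧ x2)) ∨ ¬F)
  step 1: (((F ∧ (F ∨ T)) ∧ ¬(x1 ∨ x2)) ∧ ((¬x1 ∧ ¬F) ∨ x2)) ∨ ((¬x2 ∧ ¬(F ∧ x2)) ∨ ¬F)
  step 2: ((F ∧ ¬(x1 ∨ x2)) ∧ ((¬x1 ∧ ¬F) ∨ x2)) ∨ ((¬x2 ∧ ¬(F ∧ x2)) ∨ ¬F)
  step 3: (F ∧ ((¬x1 ∧ ¬F) ∨ x2)) ∨ ((¬x2 ∧ ¬(F ∧ x2)) ∨ ¬F)
  step 4: F ∨ ((¬x2 ∧ ¬(F ∧ x2)) ∨ ¬F)
  step 5: (¬x2 ∧ ¬(F ∧ x2)) ∨ ¬F
  step 6: (¬x2 ∧ (¬F ∨ ¬x2)) ∨ ¬F
  step 7: (¬x2 ∧ (T ∨ ¬x2)) ∨ ¬F

Answer: after 7 steps: (¬x2 ∧ (T ∨ ¬x2)) ∨ ¬F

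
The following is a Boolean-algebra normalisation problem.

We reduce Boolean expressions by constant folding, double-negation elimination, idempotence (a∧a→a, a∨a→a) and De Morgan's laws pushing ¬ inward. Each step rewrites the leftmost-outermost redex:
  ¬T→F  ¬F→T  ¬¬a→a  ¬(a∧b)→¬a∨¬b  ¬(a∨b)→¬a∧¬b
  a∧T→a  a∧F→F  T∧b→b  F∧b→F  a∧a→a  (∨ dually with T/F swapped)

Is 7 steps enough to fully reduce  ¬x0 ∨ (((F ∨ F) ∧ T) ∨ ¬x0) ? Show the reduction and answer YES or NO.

  start: ¬x0 ∨ (((F ∨ F) ∧ T) ∨ ¬x0)
  step 1: ¬x0 ∨ ((F ∨ F) ∨ ¬x0)
  step 2: ¬x0 ∨ (F ∨ ¬x0)
  step 3: ¬x0 ∨ ¬x0
  step 4: ¬x0

Answer: YES — reaches normal form ¬x0 in 4 ≤ 7 steps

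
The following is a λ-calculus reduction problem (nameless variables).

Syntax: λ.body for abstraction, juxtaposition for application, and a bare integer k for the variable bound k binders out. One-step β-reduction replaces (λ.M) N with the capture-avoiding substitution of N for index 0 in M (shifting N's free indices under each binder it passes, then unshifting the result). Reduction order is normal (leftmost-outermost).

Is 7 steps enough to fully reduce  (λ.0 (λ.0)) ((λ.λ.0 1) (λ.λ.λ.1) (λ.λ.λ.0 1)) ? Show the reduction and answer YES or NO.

Answer: YES — reaches normal form λ.0 (λ.0) in 5 ≤ 7 steps

Working:
  start: (λ.0 (λ.0)) ((λ.λ.0 1) (λ.λ.λ.1) (λ.λ.λ.0 1))
  step 1: (λ.λ.0 1) (λ.λ.λ.1) (λ.λ.λ.0 1) (λ.0)
  step 2: (λ.0 (λ.λ.λ.1)) (λ.λ.λ.0 1) (λ.0)
  step 3: (λ.λ.λ.0 1) (λ.λ.λ.1) (λ.0)
  step 4: (λ.λ.0 1) (λ.0)
  step 5: λ.0 (λ.0)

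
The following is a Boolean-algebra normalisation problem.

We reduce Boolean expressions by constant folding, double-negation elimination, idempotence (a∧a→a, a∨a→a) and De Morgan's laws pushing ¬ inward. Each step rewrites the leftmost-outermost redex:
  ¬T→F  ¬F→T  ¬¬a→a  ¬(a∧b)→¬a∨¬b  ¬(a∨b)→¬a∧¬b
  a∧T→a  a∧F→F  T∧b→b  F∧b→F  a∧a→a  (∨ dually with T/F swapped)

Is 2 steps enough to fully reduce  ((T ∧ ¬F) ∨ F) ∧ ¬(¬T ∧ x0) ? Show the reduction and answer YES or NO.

  start: ((T ∧ ¬F) ∨ F) ∧ ¬(¬T ∧ x0)
  →1  (T ∧ ¬F) ∧ ¬(¬T ∧ x0)
  →2  ¬F ∧ ¬(¬T ∧ x0)

Answer: NO — after 2 steps the term is ¬F ∧ ¬(¬T ∧ x0), not yet normal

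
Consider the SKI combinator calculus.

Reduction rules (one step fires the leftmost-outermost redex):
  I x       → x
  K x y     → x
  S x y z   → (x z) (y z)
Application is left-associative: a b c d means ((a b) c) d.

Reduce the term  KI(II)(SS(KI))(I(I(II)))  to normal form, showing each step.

  start: KI(II)(SS(KI))(I(I(II)))
  step 1: I(SS(KI))(I(I(II)))
  step 2: SS(KI)(I(I(II)))
  step 3: S(I(I(II)))(KI(I(I(II))))
  step 4: S(I(II))(KI(I(I(II))))
  step 5: S(II)(KI(I(I(II))))
  step 6: SI(KI(I(I(II))))
  step 7: SII

Answer: normal form = SII  (in 7 steps)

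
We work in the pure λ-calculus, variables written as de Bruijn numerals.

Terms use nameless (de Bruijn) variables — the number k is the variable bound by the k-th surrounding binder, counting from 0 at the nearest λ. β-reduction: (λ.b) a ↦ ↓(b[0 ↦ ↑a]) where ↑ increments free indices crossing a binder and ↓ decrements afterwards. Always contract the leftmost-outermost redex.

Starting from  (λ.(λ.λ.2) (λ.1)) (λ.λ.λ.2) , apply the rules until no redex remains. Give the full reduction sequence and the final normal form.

  start: (λ.(λ.λ.2) (λ.1)) (λ.λ.λ.2)
  →1  (λ.λ.λ.λ.λ.2) (λ.λ.λ.λ.2)
  →2  λ.λ.λ.λ.2

Answer: normal form = λ.λ.λ.λ.2  (in 2 steps)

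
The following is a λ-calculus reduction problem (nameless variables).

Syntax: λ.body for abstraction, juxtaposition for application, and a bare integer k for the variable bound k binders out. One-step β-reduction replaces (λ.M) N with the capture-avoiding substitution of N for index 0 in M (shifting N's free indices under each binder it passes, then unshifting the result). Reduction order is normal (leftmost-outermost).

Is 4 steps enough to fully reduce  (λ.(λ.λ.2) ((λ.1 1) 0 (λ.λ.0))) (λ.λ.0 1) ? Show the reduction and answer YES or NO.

  start: (λ.(λ.λ.2) ((λ.1 1) 0 (λ.λ.0))) (λ.λ.0 1)
  step 1: (λ.λ.λ.λ.0 1) ((λ.(λ.λ.0 1) (λ.λ.0 1)) (λ.λ.0 1) (λ.λ.0))
  step 2: λ.λ.λ.0 1

Answer: YES — reaches normal form λ.λ.λ.0 1 in 2 ≤ 4 steps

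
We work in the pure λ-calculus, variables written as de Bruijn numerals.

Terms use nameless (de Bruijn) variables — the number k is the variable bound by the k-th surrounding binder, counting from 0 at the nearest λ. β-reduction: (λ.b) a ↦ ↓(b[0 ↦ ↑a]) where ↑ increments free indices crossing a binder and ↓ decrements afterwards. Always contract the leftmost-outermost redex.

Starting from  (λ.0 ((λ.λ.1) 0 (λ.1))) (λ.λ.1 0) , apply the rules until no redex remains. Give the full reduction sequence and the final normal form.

  start: (λ.0 ((λ.λ.1) 0 (λ.1))) (λ.λ.1 0)
  step 1: (λ.λ.1 0) ((λ.λ.1) (λ.λ.1 0) (λ.λ.λ.1 0))
  step 2: λ.(λ.λ.1) (λ.λ.1 0) (λ.λ.λ.1 0) 0
  step 3: λ.(λ.λ.λ.1 0) (λ.λ.λ.1 0) 0
  step 4: λ.(λ.λ.1 0) 0
  step 5: λ.λ.1 0

Answer: normal form = λ.λ.1 0  (in 5 steps)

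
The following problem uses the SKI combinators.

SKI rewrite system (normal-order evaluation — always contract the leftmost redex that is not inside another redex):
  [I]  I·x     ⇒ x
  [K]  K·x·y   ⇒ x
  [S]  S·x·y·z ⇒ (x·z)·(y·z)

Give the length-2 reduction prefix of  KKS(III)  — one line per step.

  start: KKS(III)
  [1] K(III)
  [2] K(II)

Answer: after 2 steps: K(II)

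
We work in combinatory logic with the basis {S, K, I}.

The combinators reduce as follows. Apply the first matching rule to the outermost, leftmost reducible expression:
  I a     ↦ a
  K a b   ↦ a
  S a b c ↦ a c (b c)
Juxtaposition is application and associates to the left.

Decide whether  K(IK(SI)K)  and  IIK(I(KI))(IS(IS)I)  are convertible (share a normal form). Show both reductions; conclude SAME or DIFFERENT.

Answer: DIFFERENT — A ⇓ K(SI), B ⇓ KI

Reduction:
Term A:
  start: K(IK(SI)K)
  →1  K(K(SI)K)
  →2  K(SI)

Term B:
  start: IIK(I(KI))(IS(IS)I)
  →1  IK(I(KI))(IS(IS)I)
  →2  K(I(KI))(IS(IS)I)
  →3  I(KI)
  →4  KI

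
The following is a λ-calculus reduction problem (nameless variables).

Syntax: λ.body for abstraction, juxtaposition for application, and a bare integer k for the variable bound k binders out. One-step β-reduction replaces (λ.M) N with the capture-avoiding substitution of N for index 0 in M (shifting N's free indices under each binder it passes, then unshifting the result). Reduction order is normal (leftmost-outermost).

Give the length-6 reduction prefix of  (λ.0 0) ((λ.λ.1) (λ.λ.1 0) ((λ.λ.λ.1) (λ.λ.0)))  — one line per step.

  start: (λ.0 0) ((λ.λ.1) (λ.λ.1 0) ((λ.λ.λ.1) (λ.λ.0)))
  →1  (λ.λ.1) (λ.λ.1 0) ((λ.λ.λ.1) (λ.λ.0)) ((λ.λ.1) (λ.λ.1 0) ((λ.λ.λ.1) (λ.λ.0)))
  →2  (λ.λ.λ.1 0) ((λ.λ.λ.1) (λ.λ.0)) ((λ.λ.1) (λ.λ.1 0) ((λ.λ.λ.1) (λ.λ.0)))
  →3  (λ.λ.1 0) ((λ.λ.1) (λ.λ.1 0) ((λ.λ.λ.1) (λ.λ.0)))
  →4  λ.(λ.λ.1) (λ.λ.1 0) ((λ.λ.λ.1) (λ.λ.0)) 0
  →5  λ.(λ.λ.λ.1 0) ((λ.λ.λ.1) (λ.λ.0)) 0
  →6  λ.(λ.λ.1 0) 0

Answer: after 6 steps: λ.(λ.λ.1 0) 0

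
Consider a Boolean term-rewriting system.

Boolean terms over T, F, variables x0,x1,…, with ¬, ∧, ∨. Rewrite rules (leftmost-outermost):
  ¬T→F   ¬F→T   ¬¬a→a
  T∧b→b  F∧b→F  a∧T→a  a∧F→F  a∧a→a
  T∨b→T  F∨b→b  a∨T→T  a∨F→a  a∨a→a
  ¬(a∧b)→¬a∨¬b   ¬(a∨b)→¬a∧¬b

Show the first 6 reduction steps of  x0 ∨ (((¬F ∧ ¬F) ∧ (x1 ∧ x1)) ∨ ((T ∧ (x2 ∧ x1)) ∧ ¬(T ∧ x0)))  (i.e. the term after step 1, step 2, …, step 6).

Answer: after 6 steps: x0 ∨ (x1 ∨ ((x2 ∧ x1) ∧ (¬T ∨ ¬x0)))

Reduction:
  start: x0 ∨ (((¬F ∧ ¬F) ∧ (x1 ∧ x1)) ∨ ((T ∧ (x2 ∧ x1)) ∧ ¬(T ∧ x0)))
  →1  x0 ∨ ((¬F ∧ (x1 ∧ x1)) ∨ ((T ∧ (x2 ∧ x1)) ∧ ¬(T ∧ x0)))
  →2  x0 ∨ ((T ∧ (x1 ∧ x1)) ∨ ((T ∧ (x2 ∧ x1)) ∧ ¬(T ∧ x0)))
  →3  x0 ∨ ((x1 ∧ x1) ∨ ((T ∧ (x2 ∧ x1)) ∧ ¬(T ∧ x0)))
  →4  x0 ∨ (x1 ∨ ((T ∧ (x2 ∧ x1)) ∧ ¬(T ∧ x0)))
  →5  x0 ∨ (x1 ∨ ((x2 ∧ x1) ∧ ¬(T ∧ x0)))
  →6  x0 ∨ (x1 ∨ ((x2 ∧ x1) ∧ (¬T ∨ ¬x0)))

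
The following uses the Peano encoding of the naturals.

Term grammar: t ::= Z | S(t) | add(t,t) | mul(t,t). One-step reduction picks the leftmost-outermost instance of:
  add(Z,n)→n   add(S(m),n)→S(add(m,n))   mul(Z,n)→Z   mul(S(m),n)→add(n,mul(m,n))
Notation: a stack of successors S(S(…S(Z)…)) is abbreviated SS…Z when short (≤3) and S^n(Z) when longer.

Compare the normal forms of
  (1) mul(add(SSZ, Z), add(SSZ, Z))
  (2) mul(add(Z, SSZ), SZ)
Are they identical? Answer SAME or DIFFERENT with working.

Answer: DIFFERENT — A ⇓ S^4(Z), B ⇓ SSZ

Derivation:
Term A:
  start: mul(add(SSZ, Z), add(SSZ, Z))
  step 1: mul(S(add(SZ, Z)), add(SSZ, Z))
  step 2: add(add(SSZ, Z), mul(add(SZ, Z), add(SSZ, Z)))
  step 3: add(S(add(SZ, Z)), mul(add(SZ, Z), add(SSZ, Z)))
  step 4: S(add(add(SZ, Z), mul(add(SZ, Z), add(SSZ, Z))))
  step 5: S(add(S(add(Z, Z)), mul(add(SZ, Z), add(SSZ, Z))))
  step 6: S(S(add(add(Z, Z), mul(add(SZ, Z), add(SSZ, Z)))))
  step 7: S(S(add(Z, mul(add(SZ, Z), add(SSZ, Z)))))
  step 8: S(S(mul(add(SZ, Z), add(SSZ, Z))))
  step 9: S(S(mul(S(add(Z, Z)), add(SSZ, Z))))
  step 10: S(S(add(add(SSZ, Z), mul(add(Z, Z), add(SSZ, Z)))))
  step 11: S(S(add(S(add(SZ, Z)), mul(add(Z, Z), add(SSZ, Z)))))
  step 12: S(S(S(add(add(SZ, Z), mul(add(Z, Z), add(SSZ, Z))))))
  step 13: S(S(S(add(S(add(Z, Z)), mul(add(Z, Z), add(SSZ, Z))))))
  step 14: S(S(S(S(add(add(Z, Z), mul(add(Z, Z), add(SSZ, Z)))))))
  step 15: S(S(S(S(add(Z, mul(add(Z, Z), add(SSZ, Z)))))))
  step 16: S(S(S(S(mul(add(Z, Z), add(SSZ, Z))))))
  step 17: S(S(S(S(mul(Z, add(SSZ, Z))))))
  step 18: S^4(Z)

Term B:
  start: mul(add(Z, SSZ), SZ)
  step 1: mul(SSZ, SZ)
  step 2: add(SZ, mul(SZ, SZ))
  step 3: S(add(Z, mul(SZ, SZ)))
  step 4: S(mul(SZ, SZ))
  step 5: S(add(SZ, mul(Z, SZ)))
  step 6: S(S(add(Z, mul(Z, SZ))))
  step 7: S(S(mul(Z, SZ)))
  step 8: SSZ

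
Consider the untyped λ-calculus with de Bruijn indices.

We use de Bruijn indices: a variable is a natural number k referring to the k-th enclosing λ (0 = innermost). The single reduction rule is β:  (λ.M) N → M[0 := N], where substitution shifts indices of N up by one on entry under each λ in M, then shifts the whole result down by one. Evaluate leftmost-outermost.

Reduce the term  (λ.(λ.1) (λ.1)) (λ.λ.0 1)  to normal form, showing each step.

Answer: normal form = λ.λ.0 1  (in 2 steps)

Working:
  start: (λ.(λ.1) (λ.1)) (λ.λ.0 1)
  step 1: (λ.λ.λ.0 1) (λ.λ.λ.0 1)
  step 2: λ.λ.0 1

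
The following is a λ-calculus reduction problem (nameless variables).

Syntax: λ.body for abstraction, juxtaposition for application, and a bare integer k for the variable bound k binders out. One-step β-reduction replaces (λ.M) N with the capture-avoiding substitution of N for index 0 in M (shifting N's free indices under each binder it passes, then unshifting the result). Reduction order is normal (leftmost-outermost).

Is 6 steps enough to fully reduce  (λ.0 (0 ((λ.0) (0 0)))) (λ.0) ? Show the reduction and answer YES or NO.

  start: (λ.0 (0 ((λ.0) (0 0)))) (λ.0)
  step 1: (λ.0) ((λ.0) ((λ.0) ((λ.0) (λ.0))))
  step 2: (λ.0) ((λ.0) ((λ.0) (λ.0)))
  step 3: (λ.0) ((λ.0) (λ.0))
  step 4: (λ.0) (λ.0)
  step 5: λ.0

Answer: YES — reaches normal form λ.0 in 5 ≤ 6 steps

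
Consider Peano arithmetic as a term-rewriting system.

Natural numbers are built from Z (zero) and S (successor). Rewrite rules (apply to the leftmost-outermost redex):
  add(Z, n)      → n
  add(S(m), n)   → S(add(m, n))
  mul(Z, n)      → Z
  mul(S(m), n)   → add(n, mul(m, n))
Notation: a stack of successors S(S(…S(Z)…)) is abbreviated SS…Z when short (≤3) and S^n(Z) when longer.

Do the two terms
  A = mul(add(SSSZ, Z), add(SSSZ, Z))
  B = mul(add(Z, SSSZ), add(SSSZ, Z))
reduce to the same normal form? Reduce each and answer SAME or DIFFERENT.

Answer: SAME — A ⇓ S^9(Z), B ⇓ S^9(Z)

Reduction:
Term A:
  start: mul(add(SSSZ, Z), add(SSSZ, Z))
  [1] mul(S(add(SSZ, Z)), add(SSSZ, Z))
  [2] add(add(SSSZ, Z), mul(add(SSZ, Z), add(SSSZ, Z)))
  [3] add(S(add(SSZ, Z)), mul(add(SSZ, Z), add(SSSZ, Z)))
  [4] S(add(add(SSZ, Z), mul(add(SSZ, Z), add(SSSZ, Z))))
  [5] S(add(S(add(SZ, Z)), mul(add(SSZ, Z), add(SSSZ, Z))))
  [6] S(S(add(add(SZ, Z), mul(add(SSZ, Z), add(SSSZ, Z)))))
  [7] S(S(add(S(add(Z, Z)), mul(add(SSZ, Z), add(SSSZ, Z)))))
  [8] S(S(S(add(add(Z, Z), mul(add(SSZ, Z), add(SSSZ, Z))))))
  [9] S(S(S(add(Z, mul(add(SSZ, Z), add(SSSZ, Z))))))
  [10] S(S(S(mul(add(SSZ, Z), add(SSSZ, Z)))))
  [11] S(S(S(mul(S(add(SZ, Z)), add(SSSZ, Z)))))
  [12] S(S(S(add(add(SSSZ, Z), mul(add(SZ, Z), add(SSSZ, Z))))))
  [13] S(S(S(add(S(add(SSZ, Z)), mul(add(SZ, Z), add(SSSZ, Z))))))
  [14] S(S(S(S(add(add(SSZ, Z), mul(add(SZ, Z), add(SSSZ, Z)))))))
  [15] S(S(S(S(add(S(add(SZ, Z)), mul(add(SZ, Z), add(SSSZ, Z)))))))
  [16] S(S(S(S(S(add(add(SZ, Z), mul(add(SZ, Z), add(SSSZ, Z))))))))
  [17] S(S(S(S(S(add(S(add(Z, Z)), mul(add(SZ, Z), add(SSSZ, Z))))))))
  [18] S(S(S(S(S(S(add(add(Z, Z), mul(add(SZ, Z), add(SSSZ, Z)))))))))
  [19] S(S(S(S(S(S(add(Z, mul(add(SZ, Z), add(SSSZ, Z)))))))))
  [20] S(S(S(S(S(S(mul(add(SZ, Z), add(SSSZ, Z))))))))
  [21] S(S(S(S(S(S(mul(S(add(Z, Z)), add(SSSZ, Z))))))))
  [22] S(S(S(S(S(S(add(add(SSSZ, Z), mul(add(Z, Z), add(SSSZ, Z)))))))))
  [23] S(S(S(S(S(S(add(S(add(SSZ, Z)), mul(add(Z, Z), add(SSSZ, Z)))))))))
  [24] S(S(S(S(S(S(S(add(add(SSZ, Z), mul(add(Z, Z), add(SSSZ, Z))))))))))
  [25] S(S(S(S(S(S(S(add(S(add(SZ, Z)), mul(add(Z, Z), add(SSSZ, Z))))))))))
  [26] S(S(S(S(S(S(S(S(add(add(SZ, Z), mul(add(Z, Z), add(SSSZ, Z)))))))))))
  [27] S(S(S(S(S(S(S(S(add(S(add(Z, Z)), mul(add(Z, Z), add(SSSZ, Z)))))))))))
  [28] S(S(S(S(S(S(S(S(S(add(add(Z, Z), mul(add(Z, Z), add(SSSZ, Z))))))))))))
  [29] S(S(S(S(S(S(S(S(S(add(Z, mul(add(Z, Z), add(SSSZ, Z))))))))))))
  [30] S(S(S(S(S(S(S(S(S(mul(add(Z, Z), add(SSSZ, Z)))))))))))
  [31] S(S(S(S(S(S(S(S(S(mul(Z, add(SSSZ, Z)))))))))))
  [32] S^9(Z)

Term B:
  start: mul(add(Z, SSSZ), add(SSSZ, Z))
  [1] mul(SSSZ, add(SSSZ, Z))
  [2] add(add(SSSZ, Z), mul(SSZ, add(SSSZ, Z)))
  [3] add(S(add(SSZ, Z)), mul(SSZ, add(SSSZ, Z)))
  [4] S(add(add(SSZ, Z), mul(SSZ, add(SSSZ, Z))))
  [5] S(add(S(add(SZ, Z)), mul(SSZ, add(SSSZ, Z))))
  [6] S(S(add(add(SZ, Z), mul(SSZ, add(SSSZ, Z)))))
  [7] S(S(add(S(add(Z, Z)), mul(SSZ, add(SSSZ, Z)))))
  [8] S(S(S(add(add(Z, Z), mul(SSZ, add(SSSZ, Z))))))
  [9] S(S(S(add(Z, mul(SSZ, add(SSSZ, Z))))))
  [10] S(S(S(mul(SSZ, add(SSSZ, Z)))))
  [11] S(S(S(add(add(SSSZ, Z), mul(SZ, add(SSSZ, Z))))))
  [12] S(S(S(add(S(add(SSZ, Z)), mul(SZ, add(SSSZ, Z))))))
  [13] S(S(S(S(add(add(SSZ, Z), mul(SZ, add(SSSZ, Z)))))))
  [14] S(S(S(S(add(S(add(SZ, Z)), mul(SZ, add(SSSZ, Z)))))))
  [15] S(S(S(S(S(add(add(SZ, Z), mul(SZ, add(SSSZ, Z))))))))
  [16] S(S(S(S(S(add(S(add(Z, Z)), mul(SZ, add(SSSZ, Z))))))))
  [17] S(S(S(S(S(S(add(add(Z, Z), mul(SZ, add(SSSZ, Z)))))))))
  [18] S(S(S(S(S(S(add(Z, mul(SZ, add(SSSZ, Z)))))))))
  [19] S(S(S(S(S(S(mul(SZ, add(SSSZ, Z))))))))
  [20] S(S(S(S(S(S(add(add(SSSZ, Z), mul(Z, add(SSSZ, Z)))))))))
  [21] S(S(S(S(S(S(add(S(add(SSZ, Z)), mul(Z, add(SSSZ, Z)))))))))
  [22] S(S(S(S(S(S(S(add(add(SSZ, Z), mul(Z, add(SSSZ, Z))))))))))
  [23] S(S(S(S(S(S(S(add(S(add(SZ, Z)), mul(Z, add(SSSZ, Z))))))))))
  [24] S(S(S(S(S(S(S(S(add(add(SZ, Z), mul(Z, add(SSSZ, Z)))))))))))
  [25] S(S(S(S(S(S(S(S(add(S(add(Z, Z)), mul(Z, add(SSSZ, Z)))))))))))
  [26] S(S(S(S(S(S(S(S(S(add(add(Z, Z), mul(Z, add(SSSZ, Z))))))))))))
  [27] S(S(S(S(S(S(S(S(S(add(Z, mul(Z, add(SSSZ, Z))))))))))))
  [28] S(S(S(S(S(S(S(S(S(mul(Z, add(SSSZ, Z)))))))))))
  [29] S^9(Z)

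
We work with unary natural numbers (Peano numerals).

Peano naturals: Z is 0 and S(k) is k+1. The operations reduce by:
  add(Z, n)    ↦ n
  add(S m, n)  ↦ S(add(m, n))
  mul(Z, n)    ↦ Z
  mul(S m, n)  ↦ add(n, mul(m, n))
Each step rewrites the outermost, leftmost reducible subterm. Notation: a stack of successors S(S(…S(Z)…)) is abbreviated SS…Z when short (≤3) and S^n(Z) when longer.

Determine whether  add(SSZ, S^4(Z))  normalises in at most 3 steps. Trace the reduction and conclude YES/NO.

Answer: YES — reaches normal form S^6(Z) in 3 ≤ 3 steps

Derivation:
  start: add(SSZ, S^4(Z))
  step 1: S(add(SZ, S^4(Z)))
  step 2: S(S(add(Z, S^4(Z))))
  step 3: S^6(Z)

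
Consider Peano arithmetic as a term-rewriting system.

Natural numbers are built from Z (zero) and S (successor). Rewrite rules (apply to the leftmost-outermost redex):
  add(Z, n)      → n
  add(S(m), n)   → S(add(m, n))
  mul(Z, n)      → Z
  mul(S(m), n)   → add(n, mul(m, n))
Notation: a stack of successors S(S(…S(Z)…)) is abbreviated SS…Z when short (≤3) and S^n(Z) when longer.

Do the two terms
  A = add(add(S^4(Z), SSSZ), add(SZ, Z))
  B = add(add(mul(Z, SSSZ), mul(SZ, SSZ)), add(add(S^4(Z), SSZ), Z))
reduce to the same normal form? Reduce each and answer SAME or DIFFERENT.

Answer: SAME — A ⇓ S^8(Z), B ⇓ S^8(Z)

Derivation:
Term A:
  start: add(add(S^4(Z), SSSZ), add(SZ, Z))
  →1  add(S(add(SSSZ, SSSZ)), add(SZ, Z))
  →2  S(add(add(SSSZ, SSSZ), add(SZ, Z)))
  →3  S(add(S(add(SSZ, SSSZ)), add(SZ, Z)))
  →4  S(S(add(add(SSZ, SSSZ), add(SZ, Z))))
  →5  S(S(add(S(add(SZ, SSSZ)), add(SZ, Z))))
  →6  S(S(S(add(add(SZ, SSSZ), add(SZ, Z)))))
  →7  S(S(S(add(S(add(Z, SSSZ)), add(SZ, Z)))))
  →8  S(S(S(S(add(add(Z, SSSZ), add(SZ, Z))))))
  →9  S(S(S(S(add(SSSZ, add(SZ, Z))))))
  →10  S(S(S(S(S(add(SSZ, add(SZ, Z)))))))
  →11  S(S(S(S(S(S(add(SZ, add(SZ, Z))))))))
  →12  S(S(S(S(S(S(S(add(Z, add(SZ, Z)))))))))
  →13  S(S(S(S(S(S(S(add(SZ, Z))))))))
  →14  S(S(S(S(S(S(S(S(add(Z, Z)))))))))
  →15  S^8(Z)

Term B:
  start: add(add(mul(Z, SSSZ), mul(SZ, SSZ)), add(add(S^4(Z), SSZ), Z))
  →1  add(add(Z, mul(SZ, SSZ)), add(add(S^4(Z), SSZ), Z))
  →2  add(mul(SZ, SSZ), add(add(S^4(Z), SSZ), Z))
  →3  add(add(SSZ, mul(Z, SSZ)), add(add(S^4(Z), SSZ), Z))
  →4  add(S(add(SZ, mul(Z, SSZ))), add(add(S^4(Z), SSZ), Z))
  →5  S(add(add(SZ, mul(Z, SSZ)), add(add(S^4(Z), SSZ), Z)))
  →6  S(add(S(add(Z, mul(Z, SSZ))), add(add(S^4(Z), SSZ), Z)))
  →7  S(S(add(add(Z, mul(Z, SSZ)), add(add(S^4(Z), SSZ), Z))))
  →8  S(S(add(mul(Z, SSZ), add(add(S^4(Z), SSZ), Z))))
  →9  S(S(add(Z, add(add(S^4(Z), SSZ), Z))))
  →10  S(S(add(add(S^4(Z), SSZ), Z)))
  →11  S(S(add(S(add(SSSZ, SSZ)), Z)))
  →12  S(S(S(add(add(SSSZ, SSZ), Z))))
  →13  S(S(S(add(S(add(SSZ, SSZ)), Z))))
  →14  S(S(S(S(add(add(SSZ, SSZ), Z)))))
  →15  S(S(S(S(add(S(add(SZ, SSZ)), Z)))))
  →16  S(S(S(S(S(add(add(SZ, SSZ), Z))))))
  →17  S(S(S(S(S(add(S(add(Z, SSZ)), Z))))))
  →18  S(S(S(S(S(S(add(add(Z, SSZ), Z)))))))
  →19  S(S(S(S(S(S(add(SSZ, Z)))))))
  →20  S(S(S(S(S(S(S(add(SZ, Z))))))))
  →21  S(S(S(S(S(S(S(S(add(Z, Z)))))))))
  →22  S^8(Z)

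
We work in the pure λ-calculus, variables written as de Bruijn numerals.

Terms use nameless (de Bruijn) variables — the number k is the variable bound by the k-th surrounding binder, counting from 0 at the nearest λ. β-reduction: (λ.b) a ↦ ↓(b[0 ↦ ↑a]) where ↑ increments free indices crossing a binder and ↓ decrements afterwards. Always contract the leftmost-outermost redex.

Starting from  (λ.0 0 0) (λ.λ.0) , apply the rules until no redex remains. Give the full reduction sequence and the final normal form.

  start: (λ.0 0 0) (λ.λ.0)
  →1  (λ.λ.0) (λ.λ.0) (λ.λ.0)
  →2  (λ.0) (λ.λ.0)
  →3  λ.λ.0

Answer: normal form = λ.λ.0  (in 3 steps)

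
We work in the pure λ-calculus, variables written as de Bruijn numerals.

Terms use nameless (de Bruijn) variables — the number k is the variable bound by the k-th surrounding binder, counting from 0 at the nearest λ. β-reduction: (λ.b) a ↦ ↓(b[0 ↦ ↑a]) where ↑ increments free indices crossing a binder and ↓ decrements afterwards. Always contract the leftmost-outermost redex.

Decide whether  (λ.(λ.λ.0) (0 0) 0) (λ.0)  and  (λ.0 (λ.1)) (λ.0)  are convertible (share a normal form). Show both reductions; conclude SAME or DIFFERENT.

Term A:
  start: (λ.(λ.λ.0) (0 0) 0) (λ.0)
  step 1: (λ.λ.0) ((λ.0) (λ.0)) (λ.0)
  step 2: (λ.0) (λ.0)
  step 3: λ.0

Term B:
  start: (λ.0 (λ.1)) (λ.0)
  step 1: (λ.0) (λ.λ.0)
  step 2: λ.λ.0

Answer: DIFFERENT — A ⇓ λ.0, B ⇓ λ.λ.0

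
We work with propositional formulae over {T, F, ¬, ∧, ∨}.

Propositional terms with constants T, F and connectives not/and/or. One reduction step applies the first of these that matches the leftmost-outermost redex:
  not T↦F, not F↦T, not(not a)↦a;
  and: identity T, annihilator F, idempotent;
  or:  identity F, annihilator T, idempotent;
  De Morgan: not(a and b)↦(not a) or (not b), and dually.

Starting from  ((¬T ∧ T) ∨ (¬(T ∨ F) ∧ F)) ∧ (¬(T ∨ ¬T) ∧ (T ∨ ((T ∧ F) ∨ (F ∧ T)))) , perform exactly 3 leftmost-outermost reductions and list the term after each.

Answer: after 3 steps: (¬(T ∨ F) ∧ F) ∧ (¬(T ∨ ¬T) ∧ (T ∨ ((T ∧ F) ∨ (F ∧ T))))

Derivation:
  start: ((¬T ∧ T) ∨ (¬(T ∨ F) ∧ F)) ∧ (¬(T ∨ ¬T) ∧ (T ∨ ((T ∧ F) ∨ (F ∧ T))))
  step 1: (¬T ∨ (¬(T ∨ F) ∧ F)) ∧ (¬(T ∨ ¬T) ∧ (T ∨ ((T ∧ F) ∨ (F ∧ T))))
  step 2: (F ∨ (¬(T ∨ F) ∧ F)) ∧ (¬(T ∨ ¬T) ∧ (T ∨ ((T ∧ F) ∨ (F ∧ T))))
  step 3: (¬(T ∨ F) ∧ F) ∧ (¬(T ∨ ¬T) ∧ (T ∨ ((T ∧ F) ∨ (F ∧ T))))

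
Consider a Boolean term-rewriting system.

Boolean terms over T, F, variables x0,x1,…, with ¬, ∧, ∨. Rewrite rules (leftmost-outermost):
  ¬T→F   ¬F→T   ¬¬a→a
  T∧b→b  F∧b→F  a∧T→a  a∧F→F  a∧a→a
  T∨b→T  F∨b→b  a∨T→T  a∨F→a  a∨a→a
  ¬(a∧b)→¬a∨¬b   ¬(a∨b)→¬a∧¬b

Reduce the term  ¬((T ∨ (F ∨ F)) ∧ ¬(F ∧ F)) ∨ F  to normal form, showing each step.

  start: ¬((T ∨ (F ∨ F)) ∧ ¬(F ∧ F)) ∨ F
  →1  ¬((T ∨ (F ∨ F)) ∧ ¬(F ∧ F))
  →2  ¬(T ∨ (F ∨ F)) ∨ ¬¬(F ∧ F)
  →3  (¬T ∧ ¬(F ∨ F)) ∨ ¬¬(F ∧ F)
  →4  (F ∧ ¬(F ∨ F)) ∨ ¬¬(F ∧ F)
  →5  F ∨ ¬¬(F ∧ F)
  →6  ¬¬(F ∧ F)
  →7  F ∧ F
  →8  F

Answer: normal form = F  (in 8 steps)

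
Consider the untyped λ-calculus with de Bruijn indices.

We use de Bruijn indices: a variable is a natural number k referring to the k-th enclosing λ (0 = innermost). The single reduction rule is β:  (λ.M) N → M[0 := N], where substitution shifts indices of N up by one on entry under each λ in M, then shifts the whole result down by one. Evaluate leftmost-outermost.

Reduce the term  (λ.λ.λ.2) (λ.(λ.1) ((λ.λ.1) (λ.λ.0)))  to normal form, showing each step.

  start: (λ.λ.λ.2) (λ.(λ.1) ((λ.λ.1) (λ.λ.0)))
  →1  λ.λ.λ.(λ.1) ((λ.λ.1) (λ.λ.0))
  →2  λ.λ.λ.0

Answer: normal form = λ.λ.λ.0  (in 2 steps)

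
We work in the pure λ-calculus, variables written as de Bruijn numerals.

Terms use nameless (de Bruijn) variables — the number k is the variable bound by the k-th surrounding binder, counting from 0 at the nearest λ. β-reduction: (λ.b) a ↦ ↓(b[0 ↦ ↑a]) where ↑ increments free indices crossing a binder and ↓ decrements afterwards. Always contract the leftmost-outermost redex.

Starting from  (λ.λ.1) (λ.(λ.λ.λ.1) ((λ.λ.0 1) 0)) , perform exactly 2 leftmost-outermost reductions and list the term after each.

Answer: after 2 steps: λ.λ.λ.λ.1

Working:
  start: (λ.λ.1) (λ.(λ.λ.λ.1) ((λ.λ.0 1) 0))
  →1  λ.λ.(λ.λ.λ.1) ((λ.λ.0 1) 0)
  →2  λ.λ.λ.λ.1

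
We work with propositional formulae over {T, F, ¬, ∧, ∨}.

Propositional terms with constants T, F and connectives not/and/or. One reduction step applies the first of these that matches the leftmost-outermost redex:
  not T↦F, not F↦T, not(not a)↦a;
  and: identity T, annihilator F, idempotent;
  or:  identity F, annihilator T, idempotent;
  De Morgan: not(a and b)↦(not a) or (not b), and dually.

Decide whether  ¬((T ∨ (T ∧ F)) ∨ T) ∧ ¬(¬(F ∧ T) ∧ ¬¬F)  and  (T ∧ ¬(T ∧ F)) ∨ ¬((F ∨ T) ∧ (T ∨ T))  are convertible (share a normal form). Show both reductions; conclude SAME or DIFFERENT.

Term A:
  start: ¬((T ∨ (T ∧ F)) ∨ T) ∧ ¬(¬(F ∧ T) ∧ ¬¬F)
  →1  (¬(T ∨ (T ∧ F)) ∧ ¬T) ∧ ¬(¬(F ∧ T) ∧ ¬¬F)
  →2  ((¬T ∧ ¬(T ∧ F)) ∧ ¬T) ∧ ¬(¬(F ∧ T) ∧ ¬¬F)
  →3  ((F ∧ ¬(T ∧ F)) ∧ ¬T) ∧ ¬(¬(F ∧ T) ∧ ¬¬F)
  →4  (F ∧ ¬T) ∧ ¬(¬(F ∧ T) ∧ ¬¬F)
  →5  F ∧ ¬(¬(F ∧ T) ∧ ¬¬F)
  →6  F

Term B:
  start: (T ∧ ¬(T ∧ F)) ∨ ¬((F ∨ T) ∧ (T ∨ T))
  →1  ¬(T ∧ F) ∨ ¬((F ∨ T) ∧ (T ∨ T))
  →2  (¬T ∨ ¬F) ∨ ¬((F ∨ T) ∧ (T ∨ T))
  →3  (F ∨ ¬F) ∨ ¬((F ∨ T) ∧ (T ∨ T))
  →4  ¬F ∨ ¬((F ∨ T) ∧ (T ∨ T))
  →5  T ∨ ¬((F ∨ T) ∧ (T ∨ T))
  →6  T

Answer: DIFFERENT — A ⇓ F, B ⇓ T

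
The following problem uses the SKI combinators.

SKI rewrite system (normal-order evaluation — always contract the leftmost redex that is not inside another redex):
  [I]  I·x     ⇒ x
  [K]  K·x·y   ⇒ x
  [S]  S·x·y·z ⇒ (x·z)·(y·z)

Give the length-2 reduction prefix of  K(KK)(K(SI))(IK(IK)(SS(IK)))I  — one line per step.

Answer: after 2 steps: KI

Reduction:
  start: K(KK)(K(SI))(IK(IK)(SS(IK)))I
  step 1: KK(IK(IK)(SS(IK)))I
  step 2: KI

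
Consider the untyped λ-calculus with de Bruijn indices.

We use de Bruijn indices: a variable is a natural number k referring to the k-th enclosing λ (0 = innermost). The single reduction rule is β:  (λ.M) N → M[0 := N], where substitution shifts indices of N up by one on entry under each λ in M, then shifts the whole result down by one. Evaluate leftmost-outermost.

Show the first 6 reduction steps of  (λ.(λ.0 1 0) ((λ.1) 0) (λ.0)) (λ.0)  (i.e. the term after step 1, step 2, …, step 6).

  start: (λ.(λ.0 1 0) ((λ.1) 0) (λ.0)) (λ.0)
  [1] (λ.0 (λ.0) 0) ((λ.λ.0) (λ.0)) (λ.0)
  [2] (λ.λ.0) (λ.0) (λ.0) ((λ.λ.0) (λ.0)) (λ.0)
  [3] (λ.0) (λ.0) ((λ.λ.0) (λ.0)) (λ.0)
  [4] (λ.0) ((λ.λ.0) (λ.0)) (λ.0)
  [5] (λ.λ.0) (λ.0) (λ.0)
  [6] (λ.0) (λ.0)

Answer: after 6 steps: (λ.0) (λ.0)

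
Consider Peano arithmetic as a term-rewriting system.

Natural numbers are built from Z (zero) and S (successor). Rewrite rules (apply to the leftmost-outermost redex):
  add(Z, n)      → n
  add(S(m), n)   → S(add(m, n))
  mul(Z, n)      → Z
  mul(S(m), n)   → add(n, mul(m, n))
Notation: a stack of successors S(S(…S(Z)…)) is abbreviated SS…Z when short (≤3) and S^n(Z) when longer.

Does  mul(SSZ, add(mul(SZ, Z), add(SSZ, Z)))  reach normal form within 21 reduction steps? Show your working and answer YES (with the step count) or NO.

  start: mul(SSZ, add(mul(SZ, Z), add(SSZ, Z)))
  →1  add(add(mul(SZ, Z), add(SSZ, Z)), mul(SZ, add(mul(SZ, Z), add(SSZ, Z))))
  →2  add(add(add(Z, mul(Z, Z)), add(SSZ, Z)), mul(SZ, add(mul(SZ, Z), add(SSZ, Z))))
  →3  add(add(mul(Z, Z), add(SSZ, Z)), mul(SZ, add(mul(SZ, Z), add(SSZ, Z))))
  →4  add(add(Z, add(SSZ, Z)), mul(SZ, add(mul(SZ, Z), add(SSZ, Z))))
  →5  add(add(SSZ, Z), mul(SZ, add(mul(SZ, Z), add(SSZ, Z))))
  →6  add(S(add(SZ, Z)), mul(SZ, add(mul(SZ, Z), add(SSZ, Z))))
  →7  S(add(add(SZ, Z), mul(SZ, add(mul(SZ, Z), add(SSZ, Z)))))
  →8  S(add(S(add(Z, Z)), mul(SZ, add(mul(SZ, Z), add(SSZ, Z)))))
  →9  S(S(add(add(Z, Z), mul(SZ, add(mul(SZ, Z), add(SSZ, Z))))))
  →10  S(S(add(Z, mul(SZ, add(mul(SZ, Z), add(SSZ, Z))))))
  →11  S(S(mul(SZ, add(mul(SZ, Z), add(SSZ, Z)))))
  →12  S(S(add(add(mul(SZ, Z), add(SSZ, Z)), mul(Z, add(mul(SZ, Z), add(SSZ, Z))))))
  →13  S(S(add(add(add(Z, mul(Z, Z)), add(SSZ, Z)), mul(Z, add(mul(SZ, Z), add(SSZ, Z))))))
  →14  S(S(add(add(mul(Z, Z), add(SSZ, Z)), mul(Z, add(mul(SZ, Z), add(SSZ, Z))))))
  →15  S(S(add(add(Z, add(SSZ, Z)), mul(Z, add(mul(SZ, Z), add(SSZ, Z))))))
  →16  S(S(add(add(SSZ, Z), mul(Z, add(mul(SZ, Z), add(SSZ, Z))))))
  →17  S(S(add(S(add(SZ, Z)), mul(Z, add(mul(SZ, Z), add(SSZ, Z))))))
  →18  S(S(S(add(add(SZ, Z), mul(Z, add(mul(SZ, Z), add(SSZ, Z)))))))
  →19  S(S(S(add(S(add(Z, Z)), mul(Z, add(mul(SZ, Z), add(SSZ, Z)))))))
  →20  S(S(S(S(add(add(Z, Z), mul(Z, add(mul(SZ, Z), add(SSZ, Z))))))))
  →21  S(S(S(S(add(Z, mul(Z, add(mul(SZ, Z), add(SSZ, Z))))))))

Answer: NO — after 21 steps the term is S(S(S(S(add(Z, mul(Z, add(mul(SZ, Z), add(SSZ, Z)))))))), not yet normal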